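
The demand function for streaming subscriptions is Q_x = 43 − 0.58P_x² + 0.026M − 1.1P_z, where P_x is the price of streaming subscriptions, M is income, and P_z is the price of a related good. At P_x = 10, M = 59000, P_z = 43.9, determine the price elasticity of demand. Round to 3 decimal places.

-0.079

At the given point, Q_x = 43 − 0.58(10)² + 0.026(59000) − 1.1(43.9) = 43 − 58 + 1534 − 48.29 = 1470.71.
∂Q_x/∂P_x = −2·0.58·P_x = -11.6, so E_p = -11.6·(10/1470.71) ≈ -0.079.
|E_p| < 1: demand is inelastic.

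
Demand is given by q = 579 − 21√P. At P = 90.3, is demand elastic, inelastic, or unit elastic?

At P = 90.3, q = 379.4447.
dq/dP = −21/(2√P) = −21/(2·9.5026).
Point elasticity E = (dq/dP)·(P/q) = -1.105 × 90.3/379.4447 ≈ -0.263.
|E| ≈ 0.263 < 1, so demand is inelastic.

inelastic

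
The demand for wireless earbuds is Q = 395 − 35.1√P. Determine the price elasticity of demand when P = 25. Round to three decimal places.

-0.400

At P = 25, Q = 219.5.
dQ/dP = −35.1/(2√P) = −35.1/(2·5).
Point elasticity E = (dQ/dP)·(P/Q) = -3.51 × 25/219.5 ≈ -0.400.
|E| < 1, so demand is inelastic at this price.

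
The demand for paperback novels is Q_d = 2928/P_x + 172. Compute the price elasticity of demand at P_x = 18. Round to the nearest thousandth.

-0.486

At P_x = 18, Q_d = 334.6667.
dQ_d/dP_x = −2928/P_x² = −9.037.
Point elasticity E = (dQ_d/dP_x)·(P_x/Q_d) = -9.037 × 18/334.6667 ≈ -0.486.
|E| < 1, so demand is inelastic at this price.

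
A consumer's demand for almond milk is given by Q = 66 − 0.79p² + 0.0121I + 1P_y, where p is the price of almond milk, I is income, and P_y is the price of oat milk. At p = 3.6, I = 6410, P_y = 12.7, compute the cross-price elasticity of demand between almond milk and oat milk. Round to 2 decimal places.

First evaluate Q: 66 − 0.79(3.6)² + 0.0121(6410) + 1(12.7) = 66 − 10.2384 + 77.561 + 12.7 = 146.0226.
∂Q/∂P_y = +1, so E_xy = 1·(12.7/146.0226) ≈ 0.09.
E_xy > 0: the goods are substitutes.

0.09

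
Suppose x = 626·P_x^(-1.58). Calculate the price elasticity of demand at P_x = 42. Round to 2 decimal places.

-1.58

For a Cobb–Douglas (constant-elasticity) form x = A·P_x^α·…, the elasticity with respect to P_x equals the exponent α at every point.
Here the exponent on P_x is -1.58, so the price elasticity of demand is -1.58.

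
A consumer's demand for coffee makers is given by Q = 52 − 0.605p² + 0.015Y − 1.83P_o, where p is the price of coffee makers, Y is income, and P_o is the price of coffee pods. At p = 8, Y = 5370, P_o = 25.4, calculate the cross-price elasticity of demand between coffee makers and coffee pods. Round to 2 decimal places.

-0.98

At the given point, Q = 52 − 0.605(8)² + 0.015(5370) − 1.83(25.4) = 52 − 38.72 + 80.55 − 46.482 = 47.348.
∂Q/∂P_o = −1.83, so E_xy = -1.83·(25.4/47.348) ≈ -0.98.
E_xy < 0: the goods are complements.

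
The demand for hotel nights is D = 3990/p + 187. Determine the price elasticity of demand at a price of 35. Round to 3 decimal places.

At p = 35, D = 301.
dD/dp = −3990/p² = −3.2571.
Point elasticity E = (dD/dp)·(p/D) = -3.2571 × 35/301 ≈ -0.379.
|E| < 1, so demand is inelastic at this price.

-0.379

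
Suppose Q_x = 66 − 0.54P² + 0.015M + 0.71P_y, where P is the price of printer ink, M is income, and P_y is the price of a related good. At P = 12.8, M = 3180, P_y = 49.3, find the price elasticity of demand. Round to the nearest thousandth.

Q_x = 66 − 0.54(12.8)² + 0.015(3180) + 0.71(49.3) = 66 − 88.4736 + 47.7 + 35.003 = 60.2294.
∂Q_x/∂P = −2·0.54·P = -13.824, so E_p = -13.824·(12.8/60.2294) ≈ -2.938.
|E_p| > 1: demand is elastic.

-2.938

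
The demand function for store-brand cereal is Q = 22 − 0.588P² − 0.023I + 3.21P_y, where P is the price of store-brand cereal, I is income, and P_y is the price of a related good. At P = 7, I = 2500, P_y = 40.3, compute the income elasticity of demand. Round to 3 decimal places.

First evaluate Q: 22 − 0.588(7)² − 0.023(2500) + 3.21(40.3) = 22 − 28.812 − 57.5 + 129.363 = 65.051.
∂Q/∂I = −0.023, so E_I = -0.023·(2500/65.051) ≈ -0.884.
E_I < 0: inferior good.

-0.884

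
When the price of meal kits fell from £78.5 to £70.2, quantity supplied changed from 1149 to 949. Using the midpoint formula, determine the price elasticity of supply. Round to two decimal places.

%Δq = (949 − 1149)/[(1149 + 949)/2] = -200/1049 ≈ -0.1907.
%ΔP = (70.2 − 78.5)/[(78.5 + 70.2)/2] = -8.3/74.35 ≈ -0.1116.
Arc elasticity E = %Δq/%ΔP ≈ -0.1907/-0.1116 ≈ 1.71.
|E| > 1: supply is elastic over this range.

1.71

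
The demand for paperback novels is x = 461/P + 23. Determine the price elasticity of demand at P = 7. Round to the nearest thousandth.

-0.741

At P = 7, x = 88.8571.
dx/dP = −461/P² = −9.4082.
Point elasticity E = (dx/dP)·(P/x) = -9.4082 × 7/88.8571 ≈ -0.741.
|E| < 1, so demand is inelastic at this price.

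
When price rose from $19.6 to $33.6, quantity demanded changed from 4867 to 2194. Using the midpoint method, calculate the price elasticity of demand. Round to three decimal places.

-1.439

%Δq = (2194 − 4867)/[(4867 + 2194)/2] = -2673/3530.5 ≈ -0.7571.
%ΔP = (33.6 − 19.6)/[(19.6 + 33.6)/2] = 14/26.6 ≈ 0.5263.
Arc elasticity E = %Δq/%ΔP ≈ -0.7571/0.5263 ≈ -1.439.
|E| > 1: demand is elastic over this range.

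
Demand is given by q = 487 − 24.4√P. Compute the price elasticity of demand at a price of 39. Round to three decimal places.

At P = 39, q = 334.622.
dq/dP = −24.4/(2√P) = −24.4/(2·6.245).
Point elasticity E = (dq/dP)·(P/q) = -1.9536 × 39/334.622 ≈ -0.228.
|E| < 1, so demand is inelastic at this price.

-0.228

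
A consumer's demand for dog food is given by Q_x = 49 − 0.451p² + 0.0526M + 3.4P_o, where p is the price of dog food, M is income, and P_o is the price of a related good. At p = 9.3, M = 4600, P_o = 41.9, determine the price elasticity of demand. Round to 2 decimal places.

Substituting, Q_x = 49 − 0.451(9.3)² + 0.0526(4600) + 3.4(41.9) = 49 − 39.007 + 241.96 + 142.46 = 394.413.
∂Q_x/∂p = −2·0.451·p = -8.3886, so E_p = -8.3886·(9.3/394.413) ≈ -0.20.
|E_p| < 1: demand is inelastic.

-0.20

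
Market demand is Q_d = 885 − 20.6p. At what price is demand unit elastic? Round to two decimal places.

For linear demand Q_d = a − bp, E = −bp/(a − bp). |E| = 1 ⇒ bp = a − bp ⇒ p = a/(2b).
p = 885/(2·20.6) ≈ 21.48.

21.48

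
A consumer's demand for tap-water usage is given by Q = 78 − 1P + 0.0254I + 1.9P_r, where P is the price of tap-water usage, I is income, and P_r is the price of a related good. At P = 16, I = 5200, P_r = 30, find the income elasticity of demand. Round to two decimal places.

At the given point, Q = 78 − 1(16) + 0.0254(5200) + 1.9(30) = 78 − 16 + 132.08 + 57 = 251.08.
∂Q/∂I = +0.0254, so E_I = 0.0254·(5200/251.08) ≈ 0.53.
E_I ∈ (0,1): normal good (necessity).

0.53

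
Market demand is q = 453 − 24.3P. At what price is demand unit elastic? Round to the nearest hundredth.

9.32

For linear demand q = a − bP, E = −bP/(a − bP). |E| = 1 ⇒ bP = a − bP ⇒ P = a/(2b).
P = 453/(2·24.3) ≈ 9.32.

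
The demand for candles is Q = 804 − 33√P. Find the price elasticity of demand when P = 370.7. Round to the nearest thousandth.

At P = 370.7, Q = 168.6322.
dQ/dP = −33/(2√P) = −33/(2·19.2536).
Point elasticity E = (dQ/dP)·(P/Q) = -0.857 × 370.7/168.6322 ≈ -1.884.
|E| > 1, so demand is elastic at this price.

-1.884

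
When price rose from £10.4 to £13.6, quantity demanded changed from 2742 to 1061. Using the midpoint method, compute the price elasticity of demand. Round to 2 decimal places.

%ΔQ = (1061 − 2742)/[(2742 + 1061)/2] = -1681/1901.5 ≈ -0.8840.
%Δp = (13.6 − 10.4)/[(10.4 + 13.6)/2] = 3.2/12 ≈ 0.2667.
Arc elasticity E = %ΔQ/%Δp ≈ -0.8840/0.2667 ≈ -3.32.
|E| > 1: demand is elastic over this range.

-3.32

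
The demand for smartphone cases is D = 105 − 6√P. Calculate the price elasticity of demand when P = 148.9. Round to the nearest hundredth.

-1.15

At P = 148.9, D = 31.7852.
dD/dP = −6/(2√P) = −6/(2·12.2025).
Point elasticity E = (dD/dP)·(P/D) = -0.2459 × 148.9/31.7852 ≈ -1.15.
|E| > 1, so demand is elastic at this price.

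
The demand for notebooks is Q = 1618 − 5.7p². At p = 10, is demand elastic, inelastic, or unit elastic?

elastic

At p = 10, Q = 1048.
dQ/dp = −2·5.7·p = −114.
Point elasticity E = (dQ/dp)·(p/Q) = -114 × 10/1048 ≈ -1.088.
|E| ≈ 1.088 > 1, so demand is elastic.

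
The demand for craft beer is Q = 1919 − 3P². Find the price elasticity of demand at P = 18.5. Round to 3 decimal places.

-2.301

At P = 18.5, Q = 892.25.
dQ/dP = −2·3·P = −111.
Point elasticity E = (dQ/dP)·(P/Q) = -111 × 18.5/892.25 ≈ -2.301.
|E| > 1, so demand is elastic at this price.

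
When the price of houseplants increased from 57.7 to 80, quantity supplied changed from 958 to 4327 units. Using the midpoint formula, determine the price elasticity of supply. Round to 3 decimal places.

3.936

%Δq = (4327 − 958)/[(958 + 4327)/2] = 3369/2642.5 ≈ 1.2749.
%Δp = (80 − 57.7)/[(57.7 + 80)/2] = 22.3/68.85 ≈ 0.3239.
Arc elasticity E = %Δq/%Δp ≈ 1.2749/0.3239 ≈ 3.936.
|E| > 1: supply is elastic over this range.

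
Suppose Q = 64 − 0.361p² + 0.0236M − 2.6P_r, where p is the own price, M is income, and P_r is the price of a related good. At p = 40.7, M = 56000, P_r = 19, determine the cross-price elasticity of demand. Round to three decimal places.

At the given point, Q = 64 − 0.361(40.7)² + 0.0236(56000) − 2.6(19) = 64 − 597.9929 + 1321.6 − 49.4 = 738.2071.
∂Q/∂P_r = −2.6, so E_xy = -2.6·(19/738.2071) ≈ -0.067.
E_xy < 0: the goods are complements.

-0.067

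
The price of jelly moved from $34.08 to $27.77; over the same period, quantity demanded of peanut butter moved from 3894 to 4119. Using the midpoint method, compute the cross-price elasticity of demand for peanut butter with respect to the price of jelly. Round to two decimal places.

%ΔQ_x = (4119 − 3894)/[(3894+4119)/2] = 225/4006.5 ≈ 0.0562.
%ΔP_y = (27.77 − 34.08)/[(34.08+27.77)/2] ≈ -0.2040.
E_xy = 0.0562/-0.2040 ≈ -0.28.
E_xy < 0, so peanut butter and jelly are complements.

-0.28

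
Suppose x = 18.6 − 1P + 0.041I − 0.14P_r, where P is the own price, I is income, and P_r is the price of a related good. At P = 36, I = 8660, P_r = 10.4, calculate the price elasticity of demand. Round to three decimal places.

Substituting, x = 18.6 − 1(36) + 0.041(8660) − 0.14(10.4) = 18.6 − 36 + 355.06 − 1.456 = 336.204.
∂x/∂P = −1, so E_p = (−1)·(36/336.204) ≈ -0.107.
|E_p| < 1: demand is inelastic.

-0.107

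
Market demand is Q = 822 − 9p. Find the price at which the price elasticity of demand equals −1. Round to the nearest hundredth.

For linear demand Q = a − bp, E = −bp/(a − bp). |E| = 1 ⇒ bp = a − bp ⇒ p = a/(2b).
p = 822/(2·9) ≈ 45.67.

45.67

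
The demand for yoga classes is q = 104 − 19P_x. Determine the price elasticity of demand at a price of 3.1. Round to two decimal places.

-1.31

At P_x = 3.1, q = 45.1.
dq/dP_x = −19.
Point elasticity E = (dq/dP_x)·(P_x/q) = -19 × 3.1/45.1 ≈ -1.31.
|E| > 1, so demand is elastic at this price.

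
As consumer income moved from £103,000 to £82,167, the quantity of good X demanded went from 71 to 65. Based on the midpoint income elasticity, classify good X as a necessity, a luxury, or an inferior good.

necessity

%ΔQ = (65 − 71)/[(71+65)/2] = -6/68 ≈ -0.0882.
%ΔY = (82,167 − 103,000)/[(103,000+82,167)/2] = -20833/92583.5 ≈ -0.2250.
E_I = %ΔQ/%ΔY ≈ 0.392.
E_I ∈ (0,1): normal good (necessity).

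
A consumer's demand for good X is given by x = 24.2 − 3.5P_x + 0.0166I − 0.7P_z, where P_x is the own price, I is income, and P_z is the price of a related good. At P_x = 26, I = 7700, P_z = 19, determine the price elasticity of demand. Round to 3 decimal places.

x = 24.2 − 3.5(26) + 0.0166(7700) − 0.7(19) = 24.2 − 91 + 127.82 − 13.3 = 47.72.
∂x/∂P_x = −3.5, so E_p = (−3.5)·(26/47.72) ≈ -1.907.
|E_p| > 1: demand is elastic.

-1.907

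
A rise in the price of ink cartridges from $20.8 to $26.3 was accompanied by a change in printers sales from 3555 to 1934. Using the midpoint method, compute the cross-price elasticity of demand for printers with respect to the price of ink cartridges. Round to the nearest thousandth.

%ΔQ_x = (1934 − 3555)/[(3555+1934)/2] = -1621/2744.5 ≈ -0.5906.
%ΔP_y = (26.3 − 20.8)/[(20.8+26.3)/2] ≈ 0.2335.
E_xy = -0.5906/0.2335 ≈ -2.529.
E_xy < 0, so printers and ink cartridges are complements.

-2.529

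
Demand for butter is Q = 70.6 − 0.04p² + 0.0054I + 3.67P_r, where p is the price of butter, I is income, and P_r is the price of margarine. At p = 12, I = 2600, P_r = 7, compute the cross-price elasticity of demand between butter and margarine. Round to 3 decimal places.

Evaluating quantity at (p, I, P_r) gives Q = 70.6 − 0.04(12)² + 0.0054(2600) + 3.67(7) = 70.6 − 5.76 + 14.04 + 25.69 = 104.57.
∂Q/∂P_r = +3.67, so E_xy = 3.67·(7/104.57) ≈ 0.246.
E_xy > 0: the goods are substitutes.

0.246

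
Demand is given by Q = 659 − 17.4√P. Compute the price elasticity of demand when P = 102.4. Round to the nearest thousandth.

-0.182

At P = 102.4, Q = 482.9244.
dQ/dP = −17.4/(2√P) = −17.4/(2·10.1193).
Point elasticity E = (dQ/dP)·(P/Q) = -0.8597 × 102.4/482.9244 ≈ -0.182.
|E| < 1, so demand is inelastic at this price.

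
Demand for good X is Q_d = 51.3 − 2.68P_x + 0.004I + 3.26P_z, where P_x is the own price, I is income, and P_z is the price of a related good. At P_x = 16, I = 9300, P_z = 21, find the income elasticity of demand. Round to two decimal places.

0.33

Evaluating quantity at (P_x, I, P_z) gives Q_d = 51.3 − 2.68(16) + 0.004(9300) + 3.26(21) = 51.3 − 42.88 + 37.2 + 68.46 = 114.08.
∂Q_d/∂I = +0.004, so E_I = 0.004·(9300/114.08) ≈ 0.33.
E_I ∈ (0,1): normal good (necessity).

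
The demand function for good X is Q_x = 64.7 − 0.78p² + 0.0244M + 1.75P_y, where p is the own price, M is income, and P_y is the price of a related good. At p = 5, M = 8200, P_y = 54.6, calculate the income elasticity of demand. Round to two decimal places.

Q_x = 64.7 − 0.78(5)² + 0.0244(8200) + 1.75(54.6) = 64.7 − 19.5 + 200.08 + 95.55 = 340.83.
∂Q_x/∂M = +0.0244, so E_I = 0.0244·(8200/340.83) ≈ 0.59.
E_I ∈ (0,1): normal good (necessity).

0.59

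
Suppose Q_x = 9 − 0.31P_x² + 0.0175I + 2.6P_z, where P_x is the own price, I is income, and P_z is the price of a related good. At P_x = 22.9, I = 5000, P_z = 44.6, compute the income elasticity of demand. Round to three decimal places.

1.754

Substituting, Q_x = 9 − 0.31(22.9)² + 0.0175(5000) + 2.6(44.6) = 9 − 162.5671 + 87.5 + 115.96 = 49.8929.
∂Q_x/∂I = +0.0175, so E_I = 0.0175·(5000/49.8929) ≈ 1.754.
E_I > 1: normal good (luxury).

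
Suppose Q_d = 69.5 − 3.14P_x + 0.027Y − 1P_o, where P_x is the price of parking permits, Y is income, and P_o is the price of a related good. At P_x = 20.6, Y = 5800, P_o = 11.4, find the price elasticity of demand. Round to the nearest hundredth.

Q_d = 69.5 − 3.14(20.6) + 0.027(5800) − 1(11.4) = 69.5 − 64.684 + 156.6 − 11.4 = 150.016.
∂Q_d/∂P_x = −3.14, so E_p = (−3.14)·(20.6/150.016) ≈ -0.43.
|E_p| < 1: demand is inelastic.

-0.43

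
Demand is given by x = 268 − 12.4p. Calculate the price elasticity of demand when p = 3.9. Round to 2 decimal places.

-0.22

At p = 3.9, x = 219.64.
dx/dp = −12.4.
Point elasticity E = (dx/dp)·(p/x) = -12.4 × 3.9/219.64 ≈ -0.22.
|E| < 1, so demand is inelastic at this price.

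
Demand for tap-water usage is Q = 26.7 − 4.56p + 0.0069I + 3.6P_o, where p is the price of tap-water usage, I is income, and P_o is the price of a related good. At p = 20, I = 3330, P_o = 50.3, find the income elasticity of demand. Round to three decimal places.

Evaluating quantity at (p, I, P_o) gives Q = 26.7 − 4.56(20) + 0.0069(3330) + 3.6(50.3) = 26.7 − 91.2 + 22.977 + 181.08 = 139.557.
∂Q/∂I = +0.0069, so E_I = 0.0069·(3330/139.557) ≈ 0.165.
E_I ∈ (0,1): normal good (necessity).

0.165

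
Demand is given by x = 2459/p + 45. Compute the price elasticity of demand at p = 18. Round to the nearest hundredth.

At p = 18, x = 181.6111.
dx/dp = −2459/p² = −7.5895.
Point elasticity E = (dx/dp)·(p/x) = -7.5895 × 18/181.6111 ≈ -0.75.
|E| < 1, so demand is inelastic at this price.

-0.75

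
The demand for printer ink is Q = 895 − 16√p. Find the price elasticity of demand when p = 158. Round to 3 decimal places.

-0.145

At p = 158, Q = 693.8831.
dQ/dp = −16/(2√p) = −16/(2·12.5698).
Point elasticity E = (dQ/dp)·(p/Q) = -0.6364 × 158/693.8831 ≈ -0.145.
|E| < 1, so demand is inelastic at this price.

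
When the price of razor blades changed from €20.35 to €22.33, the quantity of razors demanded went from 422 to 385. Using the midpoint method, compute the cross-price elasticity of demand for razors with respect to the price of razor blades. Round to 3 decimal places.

%ΔQ_x = (385 − 422)/[(422+385)/2] = -37/403.5 ≈ -0.0917.
%ΔP_y = (22.33 − 20.35)/[(20.35+22.33)/2] ≈ 0.0928.
E_xy = -0.0917/0.0928 ≈ -0.988.
E_xy < 0, so razors and razor blades are complements.

-0.988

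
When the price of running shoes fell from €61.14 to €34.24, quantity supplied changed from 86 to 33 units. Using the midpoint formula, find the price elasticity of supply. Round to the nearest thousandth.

%ΔQ = (33 − 86)/[(86 + 33)/2] = -53/59.5 ≈ -0.8908.
%Δp = (34.24 − 61.14)/[(61.14 + 34.24)/2] = -26.9/47.69 ≈ -0.5641.
Arc elasticity E = %ΔQ/%Δp ≈ -0.8908/-0.5641 ≈ 1.579.
|E| > 1: supply is elastic over this range.

1.579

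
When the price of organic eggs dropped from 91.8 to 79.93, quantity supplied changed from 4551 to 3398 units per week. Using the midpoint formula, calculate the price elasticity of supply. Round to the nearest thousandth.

%Δq = (3398 − 4551)/[(4551 + 3398)/2] = -1153/3974.5 ≈ -0.2901.
%ΔP = (79.93 − 91.8)/[(91.8 + 79.93)/2] = -11.87/85.865 ≈ -0.1382.
Arc elasticity E = %Δq/%ΔP ≈ -0.2901/-0.1382 ≈ 2.099.
|E| > 1: supply is elastic over this range.

2.099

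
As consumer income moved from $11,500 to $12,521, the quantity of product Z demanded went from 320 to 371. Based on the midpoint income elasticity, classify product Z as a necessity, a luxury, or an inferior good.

luxury

%ΔQ = (371 − 320)/[(320+371)/2] = 51/345.5 ≈ 0.1476.
%ΔI = (12,521 − 11,500)/[(11,500+12,521)/2] = 1021/12010.5 ≈ 0.0850.
E_I = %ΔQ/%ΔI ≈ 1.736.
E_I > 1: normal good (luxury).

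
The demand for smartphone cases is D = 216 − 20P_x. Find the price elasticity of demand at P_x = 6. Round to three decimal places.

At P_x = 6, D = 96.
dD/dP_x = −20.
Point elasticity E = (dD/dP_x)·(P_x/D) = -20 × 6/96 ≈ -1.250.
|E| > 1, so demand is elastic at this price.

-1.250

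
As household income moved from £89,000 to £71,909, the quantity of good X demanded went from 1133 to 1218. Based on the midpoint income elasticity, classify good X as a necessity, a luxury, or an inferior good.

inferior

%ΔQ = (1218 − 1133)/[(1133+1218)/2] = 85/1175.5 ≈ 0.0723.
%ΔI = (71,909 − 89,000)/[(89,000+71,909)/2] = -17091/80454.5 ≈ -0.2124.
E_I = %ΔQ/%ΔI ≈ -0.340.
E_I < 0: inferior good.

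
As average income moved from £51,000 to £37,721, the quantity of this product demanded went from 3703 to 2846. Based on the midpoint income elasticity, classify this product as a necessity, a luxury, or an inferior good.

necessity

%ΔQ = (2846 − 3703)/[(3703+2846)/2] = -857/3274.5 ≈ -0.2617.
%ΔY = (37,721 − 51,000)/[(51,000+37,721)/2] = -13279/44360.5 ≈ -0.2993.
E_I = %ΔQ/%ΔY ≈ 0.874.
E_I ∈ (0,1): normal good (necessity).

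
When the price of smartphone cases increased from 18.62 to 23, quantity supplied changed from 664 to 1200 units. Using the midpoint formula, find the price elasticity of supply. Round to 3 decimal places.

2.732

%ΔQ = (1200 − 664)/[(664 + 1200)/2] = 536/932 ≈ 0.5751.
%Δp = (23 − 18.62)/[(18.62 + 23)/2] = 4.38/20.81 ≈ 0.2105.
Arc elasticity E = %ΔQ/%Δp ≈ 0.5751/0.2105 ≈ 2.732.
|E| > 1: supply is elastic over this range.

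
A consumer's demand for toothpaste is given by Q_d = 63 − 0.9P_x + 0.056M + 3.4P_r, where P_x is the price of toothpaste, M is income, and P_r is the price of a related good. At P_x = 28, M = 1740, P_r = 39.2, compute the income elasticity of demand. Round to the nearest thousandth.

First evaluate Q_d: 63 − 0.9(28) + 0.056(1740) + 3.4(39.2) = 63 − 25.2 + 97.44 + 133.28 = 268.52.
∂Q_d/∂M = +0.056, so E_I = 0.056·(1740/268.52) ≈ 0.363.
E_I ∈ (0,1): normal good (necessity).

0.363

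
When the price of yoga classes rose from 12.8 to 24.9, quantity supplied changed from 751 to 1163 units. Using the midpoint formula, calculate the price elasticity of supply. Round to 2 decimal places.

%Δq = (1163 − 751)/[(751 + 1163)/2] = 412/957 ≈ 0.4305.
%ΔP = (24.9 − 12.8)/[(12.8 + 24.9)/2] = 12.1/18.85 ≈ 0.6419.
Arc elasticity E = %Δq/%ΔP ≈ 0.4305/0.6419 ≈ 0.67.
|E| < 1: supply is inelastic over this range.

0.67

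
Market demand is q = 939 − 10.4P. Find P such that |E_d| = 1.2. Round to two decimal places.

Set −bP/(a − bP) = −1.2 ⇒ bP = 1.2(a − bP) ⇒ bP(1+1.2) = 1.2·a.
P = 1.2·939/(10.4·2.2) ≈ 49.25.

49.25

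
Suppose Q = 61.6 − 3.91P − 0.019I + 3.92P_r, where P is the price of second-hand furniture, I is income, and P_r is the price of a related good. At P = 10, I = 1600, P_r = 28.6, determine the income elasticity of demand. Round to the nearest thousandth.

-0.292

Q = 61.6 − 3.91(10) − 0.019(1600) + 3.92(28.6) = 61.6 − 39.1 − 30.4 + 112.112 = 104.212.
∂Q/∂I = −0.019, so E_I = -0.019·(1600/104.212) ≈ -0.292.
E_I < 0: inferior good.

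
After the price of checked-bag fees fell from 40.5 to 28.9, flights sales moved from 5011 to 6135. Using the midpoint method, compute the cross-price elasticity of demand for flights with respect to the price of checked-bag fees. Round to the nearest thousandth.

-0.603

%ΔQ_x = (6135 − 5011)/[(5011+6135)/2] = 1124/5573 ≈ 0.2017.
%ΔP_y = (28.9 − 40.5)/[(40.5+28.9)/2] ≈ -0.3343.
E_xy = 0.2017/-0.3343 ≈ -0.603.
E_xy < 0, so flights and checked-bag fees are complements.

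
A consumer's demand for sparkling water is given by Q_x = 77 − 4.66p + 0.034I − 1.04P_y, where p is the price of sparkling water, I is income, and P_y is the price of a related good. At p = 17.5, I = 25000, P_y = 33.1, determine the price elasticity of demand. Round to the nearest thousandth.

-0.101

Q_x = 77 − 4.66(17.5) + 0.034(25000) − 1.04(33.1) = 77 − 81.55 + 850 − 34.424 = 811.026.
∂Q_x/∂p = −4.66, so E_p = (−4.66)·(17.5/811.026) ≈ -0.101.
|E_p| < 1: demand is inelastic.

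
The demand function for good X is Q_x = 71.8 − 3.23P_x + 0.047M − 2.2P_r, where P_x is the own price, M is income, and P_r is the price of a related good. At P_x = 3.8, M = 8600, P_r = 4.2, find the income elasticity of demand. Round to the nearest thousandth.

First evaluate Q_x: 71.8 − 3.23(3.8) + 0.047(8600) − 2.2(4.2) = 71.8 − 12.274 + 404.2 − 9.24 = 454.486.
∂Q_x/∂M = +0.047, so E_I = 0.047·(8600/454.486) ≈ 0.889.
E_I ∈ (0,1): normal good (necessity).

0.889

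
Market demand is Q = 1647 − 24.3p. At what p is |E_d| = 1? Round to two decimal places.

33.89

For linear demand Q = a − bp, E = −bp/(a − bp). |E| = 1 ⇒ bp = a − bp ⇒ p = a/(2b).
p = 1647/(2·24.3) ≈ 33.89.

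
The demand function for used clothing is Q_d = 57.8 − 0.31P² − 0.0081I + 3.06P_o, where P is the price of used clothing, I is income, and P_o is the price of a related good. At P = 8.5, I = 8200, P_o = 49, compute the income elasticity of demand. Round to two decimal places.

-0.56

First evaluate Q_d: 57.8 − 0.31(8.5)² − 0.0081(8200) + 3.06(49) = 57.8 − 22.3975 − 66.42 + 149.94 = 118.9225.
∂Q_d/∂I = −0.0081, so E_I = -0.0081·(8200/118.9225) ≈ -0.56.
E_I < 0: inferior good.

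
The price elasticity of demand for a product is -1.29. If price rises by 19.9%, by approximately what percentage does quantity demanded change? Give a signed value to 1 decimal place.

-25.7

%ΔQ ≈ E × %ΔP = (-1.29) × (19.9%) ≈ -25.7%.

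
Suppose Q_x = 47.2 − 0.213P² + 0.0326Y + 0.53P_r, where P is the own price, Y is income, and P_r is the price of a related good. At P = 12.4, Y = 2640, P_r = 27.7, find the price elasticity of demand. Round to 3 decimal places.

At the given point, Q_x = 47.2 − 0.213(12.4)² + 0.0326(2640) + 0.53(27.7) = 47.2 − 32.7509 + 86.064 + 14.681 = 115.1941.
∂Q_x/∂P = −2·0.213·P = -5.2824, so E_p = -5.2824·(12.4/115.1941) ≈ -0.569.
|E_p| < 1: demand is inelastic.

-0.569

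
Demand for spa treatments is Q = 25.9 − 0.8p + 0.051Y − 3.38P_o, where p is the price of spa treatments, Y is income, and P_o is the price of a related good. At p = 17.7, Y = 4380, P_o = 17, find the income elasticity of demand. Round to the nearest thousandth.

1.257

Q = 25.9 − 0.8(17.7) + 0.051(4380) − 3.38(17) = 25.9 − 14.16 + 223.38 − 57.46 = 177.66.
∂Q/∂Y = +0.051, so E_I = 0.051·(4380/177.66) ≈ 1.257.
E_I > 1: normal good (luxury).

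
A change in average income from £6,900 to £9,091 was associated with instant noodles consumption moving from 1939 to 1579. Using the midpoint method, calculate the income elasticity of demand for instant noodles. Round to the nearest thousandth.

-0.747

%ΔQ = (1579 − 1939)/[(1939+1579)/2] = -360/1759 ≈ -0.2047.
%ΔM = (9,091 − 6,900)/[(6,900+9,091)/2] = 2191/7995.5 ≈ 0.2740.
E_I = %ΔQ/%ΔM ≈ -0.747.
E_I < 0: inferior good.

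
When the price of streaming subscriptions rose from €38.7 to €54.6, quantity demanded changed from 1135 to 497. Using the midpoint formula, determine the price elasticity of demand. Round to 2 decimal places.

%Δq = (497 − 1135)/[(1135 + 497)/2] = -638/816 ≈ -0.7819.
%ΔP = (54.6 − 38.7)/[(38.7 + 54.6)/2] = 15.9/46.65 ≈ 0.3408.
Arc elasticity E = %Δq/%ΔP ≈ -0.7819/0.3408 ≈ -2.29.
|E| > 1: demand is elastic over this range.

-2.29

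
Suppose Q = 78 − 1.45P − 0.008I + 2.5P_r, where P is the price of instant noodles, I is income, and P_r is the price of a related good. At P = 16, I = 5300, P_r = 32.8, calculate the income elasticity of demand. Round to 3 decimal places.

-0.449

First evaluate Q: 78 − 1.45(16) − 0.008(5300) + 2.5(32.8) = 78 − 23.2 − 42.4 + 82 = 94.4.
∂Q/∂I = −0.008, so E_I = -0.008·(5300/94.4) ≈ -0.449.
E_I < 0: inferior good.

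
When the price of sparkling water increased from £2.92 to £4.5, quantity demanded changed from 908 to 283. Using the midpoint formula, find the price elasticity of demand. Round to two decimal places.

-2.46

%Δq = (283 − 908)/[(908 + 283)/2] = -625/595.5 ≈ -1.0495.
%ΔP = (4.5 − 2.92)/[(2.92 + 4.5)/2] = 1.58/3.71 ≈ 0.4259.
Arc elasticity E = %Δq/%ΔP ≈ -1.0495/0.4259 ≈ -2.46.
|E| > 1: demand is elastic over this range.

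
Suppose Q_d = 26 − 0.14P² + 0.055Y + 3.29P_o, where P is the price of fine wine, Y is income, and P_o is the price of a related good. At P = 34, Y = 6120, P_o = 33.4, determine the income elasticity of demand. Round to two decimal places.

First evaluate Q_d: 26 − 0.14(34)² + 0.055(6120) + 3.29(33.4) = 26 − 161.84 + 336.6 + 109.886 = 310.646.
∂Q_d/∂Y = +0.055, so E_I = 0.055·(6120/310.646) ≈ 1.08.
E_I > 1: normal good (luxury).

1.08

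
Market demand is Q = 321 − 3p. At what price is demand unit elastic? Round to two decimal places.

53.50

For linear demand Q = a − bp, E = −bp/(a − bp). |E| = 1 ⇒ bp = a − bp ⇒ p = a/(2b).
p = 321/(2·3) = 53.50.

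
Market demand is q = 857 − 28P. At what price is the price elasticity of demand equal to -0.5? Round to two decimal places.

Set −bP/(a − bP) = −0.5 ⇒ bP = 0.5(a − bP) ⇒ bP(1+0.5) = 0.5·a.
P = 0.5·857/(28·1.5) ≈ 10.20.

10.20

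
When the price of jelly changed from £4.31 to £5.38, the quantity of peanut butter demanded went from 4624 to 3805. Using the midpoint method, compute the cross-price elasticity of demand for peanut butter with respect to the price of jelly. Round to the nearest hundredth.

%ΔQ_x = (3805 − 4624)/[(4624+3805)/2] = -819/4214.5 ≈ -0.1943.
%ΔP_y = (5.38 − 4.31)/[(4.31+5.38)/2] ≈ 0.2208.
E_xy = -0.1943/0.2208 ≈ -0.88.
E_xy < 0, so peanut butter and jelly are complements.

-0.88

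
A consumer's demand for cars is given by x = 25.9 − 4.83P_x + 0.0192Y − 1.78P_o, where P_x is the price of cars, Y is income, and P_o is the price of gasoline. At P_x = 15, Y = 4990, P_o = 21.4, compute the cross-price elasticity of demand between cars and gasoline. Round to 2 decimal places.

-3.41

At the given point, x = 25.9 − 4.83(15) + 0.0192(4990) − 1.78(21.4) = 25.9 − 72.45 + 95.808 − 38.092 = 11.166.
∂x/∂P_o = −1.78, so E_xy = -1.78·(21.4/11.166) ≈ -3.41.
E_xy < 0: the goods are complements.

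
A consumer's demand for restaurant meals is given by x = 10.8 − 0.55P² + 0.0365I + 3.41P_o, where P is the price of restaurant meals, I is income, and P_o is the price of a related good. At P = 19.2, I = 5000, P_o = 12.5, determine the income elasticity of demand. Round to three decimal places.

x = 10.8 − 0.55(19.2)² + 0.0365(5000) + 3.41(12.5) = 10.8 − 202.752 + 182.5 + 42.625 = 33.173.
∂x/∂I = +0.0365, so E_I = 0.0365·(5000/33.173) ≈ 5.501.
E_I > 1: normal good (luxury).

5.501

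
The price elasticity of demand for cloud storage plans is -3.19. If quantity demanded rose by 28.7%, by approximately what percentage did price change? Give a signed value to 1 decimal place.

-9.0

%ΔQ ≈ E × %ΔP ⇒ %ΔP = %ΔQ / E = (28.7%)/(-3.19) ≈ -9.0%.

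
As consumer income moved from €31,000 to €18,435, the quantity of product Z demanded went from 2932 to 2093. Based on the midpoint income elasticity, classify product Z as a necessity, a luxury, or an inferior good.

%ΔQ = (2093 − 2932)/[(2932+2093)/2] = -839/2512.5 ≈ -0.3339.
%ΔM = (18,435 − 31,000)/[(31,000+18,435)/2] = -12565/24717.5 ≈ -0.5083.
E_I = %ΔQ/%ΔM ≈ 0.657.
E_I ∈ (0,1): normal good (necessity).

necessity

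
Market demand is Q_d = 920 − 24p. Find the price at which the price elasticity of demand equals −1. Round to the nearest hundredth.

For linear demand Q_d = a − bp, E = −bp/(a − bp). |E| = 1 ⇒ bp = a − bp ⇒ p = a/(2b).
p = 920/(2·24) ≈ 19.17.

19.17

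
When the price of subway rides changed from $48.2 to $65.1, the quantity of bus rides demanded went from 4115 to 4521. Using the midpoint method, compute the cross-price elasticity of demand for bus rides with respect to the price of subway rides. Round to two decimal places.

%ΔQ_x = (4521 − 4115)/[(4115+4521)/2] = 406/4318 ≈ 0.0940.
%ΔP_y = (65.1 − 48.2)/[(48.2+65.1)/2] ≈ 0.2983.
E_xy = 0.0940/0.2983 ≈ 0.32.
E_xy > 0, so bus rides and subway rides are substitutes.

0.32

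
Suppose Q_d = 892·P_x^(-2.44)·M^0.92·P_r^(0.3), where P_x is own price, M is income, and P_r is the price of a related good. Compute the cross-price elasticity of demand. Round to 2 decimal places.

0.30

For a Cobb–Douglas (constant-elasticity) form Q_d = A·P_r^α·…, the elasticity with respect to P_r equals the exponent α at every point.
Here the exponent on P_r is 0.3, so the cross-price elasticity of demand is 0.30.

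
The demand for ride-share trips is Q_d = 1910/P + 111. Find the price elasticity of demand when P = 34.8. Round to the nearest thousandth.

At P = 34.8, Q_d = 165.8851.
dQ_d/dP = −1910/P² = −1.5772.
Point elasticity E = (dQ_d/dP)·(P/Q_d) = -1.5772 × 34.8/165.8851 ≈ -0.331.
|E| < 1, so demand is inelastic at this price.

-0.331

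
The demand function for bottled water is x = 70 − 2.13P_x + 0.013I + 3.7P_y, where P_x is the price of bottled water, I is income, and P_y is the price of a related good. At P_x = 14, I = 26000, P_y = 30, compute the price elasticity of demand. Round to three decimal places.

At the given point, x = 70 − 2.13(14) + 0.013(26000) + 3.7(30) = 70 − 29.82 + 338 + 111 = 489.18.
∂x/∂P_x = −2.13, so E_p = (−2.13)·(14/489.18) ≈ -0.061.
|E_p| < 1: demand is inelastic.

-0.061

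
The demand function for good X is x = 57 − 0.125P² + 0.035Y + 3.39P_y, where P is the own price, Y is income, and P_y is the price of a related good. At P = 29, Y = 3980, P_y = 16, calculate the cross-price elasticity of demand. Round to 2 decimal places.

x = 57 − 0.125(29)² + 0.035(3980) + 3.39(16) = 57 − 105.125 + 139.3 + 54.24 = 145.415.
∂x/∂P_y = +3.39, so E_xy = 3.39·(16/145.415) ≈ 0.37.
E_xy > 0: the goods are substitutes.

0.37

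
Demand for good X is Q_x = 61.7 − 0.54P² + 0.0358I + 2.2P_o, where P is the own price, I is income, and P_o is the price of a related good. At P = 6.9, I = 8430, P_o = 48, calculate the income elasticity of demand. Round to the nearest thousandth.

0.681

Substituting, Q_x = 61.7 − 0.54(6.9)² + 0.0358(8430) + 2.2(48) = 61.7 − 25.7094 + 301.794 + 105.6 = 443.3846.
∂Q_x/∂I = +0.0358, so E_I = 0.0358·(8430/443.3846) ≈ 0.681.
E_I ∈ (0,1): normal good (necessity).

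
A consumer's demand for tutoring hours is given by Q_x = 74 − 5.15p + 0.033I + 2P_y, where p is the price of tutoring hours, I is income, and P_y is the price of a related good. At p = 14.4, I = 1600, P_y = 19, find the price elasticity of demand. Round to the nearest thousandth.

Substituting, Q_x = 74 − 5.15(14.4) + 0.033(1600) + 2(19) = 74 − 74.16 + 52.8 + 38 = 90.64.
∂Q_x/∂p = −5.15, so E_p = (−5.15)·(14.4/90.64) ≈ -0.818.
|E_p| < 1: demand is inelastic.

-0.818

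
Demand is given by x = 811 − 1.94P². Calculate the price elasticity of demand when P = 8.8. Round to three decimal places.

-0.455

At P = 8.8, x = 660.7664.
dx/dP = −2·1.94·P = −34.144.
Point elasticity E = (dx/dP)·(P/x) = -34.144 × 8.8/660.7664 ≈ -0.455.
|E| < 1, so demand is inelastic at this price.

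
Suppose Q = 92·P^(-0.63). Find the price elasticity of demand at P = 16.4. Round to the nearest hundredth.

For a Cobb–Douglas (constant-elasticity) form Q = A·P^α·…, the elasticity with respect to P equals the exponent α at every point.
Here the exponent on P is -0.63, so the price elasticity of demand is -0.63.

-0.63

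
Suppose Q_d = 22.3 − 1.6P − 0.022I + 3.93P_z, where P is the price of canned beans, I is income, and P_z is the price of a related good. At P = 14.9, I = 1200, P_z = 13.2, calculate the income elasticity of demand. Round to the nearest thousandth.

-1.103

At the given point, Q_d = 22.3 − 1.6(14.9) − 0.022(1200) + 3.93(13.2) = 22.3 − 23.84 − 26.4 + 51.876 = 23.936.
∂Q_d/∂I = −0.022, so E_I = -0.022·(1200/23.936) ≈ -1.103.
E_I < 0: inferior good.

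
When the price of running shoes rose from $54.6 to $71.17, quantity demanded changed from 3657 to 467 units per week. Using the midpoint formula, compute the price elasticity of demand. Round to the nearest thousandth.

%ΔQ = (467 − 3657)/[(3657 + 467)/2] = -3190/2062 ≈ -1.5470.
%Δp = (71.17 − 54.6)/[(54.6 + 71.17)/2] = 16.57/62.885 ≈ 0.2635.
Arc elasticity E = %ΔQ/%Δp ≈ -1.5470/0.2635 ≈ -5.871.
|E| > 1: demand is elastic over this range.

-5.871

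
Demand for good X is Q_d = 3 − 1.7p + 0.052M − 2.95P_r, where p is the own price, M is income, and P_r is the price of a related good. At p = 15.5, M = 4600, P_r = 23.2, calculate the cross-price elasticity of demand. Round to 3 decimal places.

Q_d = 3 − 1.7(15.5) + 0.052(4600) − 2.95(23.2) = 3 − 26.35 + 239.2 − 68.44 = 147.41.
∂Q_d/∂P_r = −2.95, so E_xy = -2.95·(23.2/147.41) ≈ -0.464.
E_xy < 0: the goods are complements.

-0.464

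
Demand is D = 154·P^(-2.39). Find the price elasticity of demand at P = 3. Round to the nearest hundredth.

For a Cobb–Douglas (constant-elasticity) form D = A·P^α·…, the elasticity with respect to P equals the exponent α at every point.
Here the exponent on P is -2.39, so the price elasticity of demand is -2.39.

-2.39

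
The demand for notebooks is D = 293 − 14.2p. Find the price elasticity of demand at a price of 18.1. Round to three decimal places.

At p = 18.1, D = 35.98.
dD/dp = −14.2.
Point elasticity E = (dD/dp)·(p/D) = -14.2 × 18.1/35.98 ≈ -7.143.
|E| > 1, so demand is elastic at this price.

-7.143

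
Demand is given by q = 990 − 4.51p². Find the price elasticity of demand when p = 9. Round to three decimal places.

At p = 9, q = 624.69.
dq/dp = −2·4.51·p = −81.18.
Point elasticity E = (dq/dp)·(p/q) = -81.18 × 9/624.69 ≈ -1.170.
|E| > 1, so demand is elastic at this price.

-1.170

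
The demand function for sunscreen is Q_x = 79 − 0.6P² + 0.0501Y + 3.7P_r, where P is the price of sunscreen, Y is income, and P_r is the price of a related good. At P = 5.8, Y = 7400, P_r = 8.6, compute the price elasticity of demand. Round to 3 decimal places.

First evaluate Q_x: 79 − 0.6(5.8)² + 0.0501(7400) + 3.7(8.6) = 79 − 20.184 + 370.74 + 31.82 = 461.376.
∂Q_x/∂P = −2·0.6·P = -6.96, so E_p = -6.96·(5.8/461.376) ≈ -0.087.
|E_p| < 1: demand is inelastic.

-0.087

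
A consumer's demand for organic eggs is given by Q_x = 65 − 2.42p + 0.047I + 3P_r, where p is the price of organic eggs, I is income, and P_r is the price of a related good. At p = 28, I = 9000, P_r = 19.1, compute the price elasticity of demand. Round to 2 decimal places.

At the given point, Q_x = 65 − 2.42(28) + 0.047(9000) + 3(19.1) = 65 − 67.76 + 423 + 57.3 = 477.54.
∂Q_x/∂p = −2.42, so E_p = (−2.42)·(28/477.54) ≈ -0.14.
|E_p| < 1: demand is inelastic.

-0.14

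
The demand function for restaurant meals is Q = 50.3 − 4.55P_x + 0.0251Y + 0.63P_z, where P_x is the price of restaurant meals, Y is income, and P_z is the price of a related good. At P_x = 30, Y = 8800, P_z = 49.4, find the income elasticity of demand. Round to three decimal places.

Q = 50.3 − 4.55(30) + 0.0251(8800) + 0.63(49.4) = 50.3 − 136.5 + 220.88 + 31.122 = 165.802.
∂Q/∂Y = +0.0251, so E_I = 0.0251·(8800/165.802) ≈ 1.332.
E_I > 1: normal good (luxury).

1.332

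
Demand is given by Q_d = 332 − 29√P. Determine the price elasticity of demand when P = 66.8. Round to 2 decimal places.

-1.25

At P = 66.8, Q_d = 94.9793.
dQ_d/dP = −29/(2√P) = −29/(2·8.1731).
Point elasticity E = (dQ_d/dP)·(P/Q_d) = -1.7741 × 66.8/94.9793 ≈ -1.25.
|E| > 1, so demand is elastic at this price.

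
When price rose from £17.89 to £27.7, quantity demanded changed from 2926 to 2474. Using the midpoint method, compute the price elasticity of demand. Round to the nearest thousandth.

%ΔQ = (2474 − 2926)/[(2926 + 2474)/2] = -452/2700 ≈ -0.1674.
%Δp = (27.7 − 17.89)/[(17.89 + 27.7)/2] = 9.81/22.795 ≈ 0.4304.
Arc elasticity E = %ΔQ/%Δp ≈ -0.1674/0.4304 ≈ -0.389.
|E| < 1: demand is inelastic over this range.

-0.389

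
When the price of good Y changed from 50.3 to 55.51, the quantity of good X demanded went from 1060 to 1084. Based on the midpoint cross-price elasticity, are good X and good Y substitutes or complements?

substitutes

%ΔQ_x = (1084 − 1060)/[(1060+1084)/2] = 24/1072 ≈ 0.0224.
%ΔP_y = (55.51 − 50.3)/[(50.3+55.51)/2] ≈ 0.0985.
E_xy = 0.0224/0.0985 ≈ 0.227.
E_xy > 0, so the goods are substitutes.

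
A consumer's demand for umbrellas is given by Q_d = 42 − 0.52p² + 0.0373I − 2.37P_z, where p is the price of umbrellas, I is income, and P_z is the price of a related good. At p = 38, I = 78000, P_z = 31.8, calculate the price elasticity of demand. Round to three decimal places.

-0.707

Q_d = 42 − 0.52(38)² + 0.0373(78000) − 2.37(31.8) = 42 − 750.88 + 2909.4 − 75.366 = 2125.154.
∂Q_d/∂p = −2·0.52·p = -39.52, so E_p = -39.52·(38/2125.154) ≈ -0.707.
|E_p| < 1: demand is inelastic.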